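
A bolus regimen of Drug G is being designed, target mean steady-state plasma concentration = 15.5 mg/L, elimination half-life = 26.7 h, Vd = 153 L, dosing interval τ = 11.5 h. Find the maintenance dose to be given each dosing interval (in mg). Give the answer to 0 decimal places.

708 mg

k = ln2 / t½ = 0.693147 / 26.7 = 0.02596 h⁻¹
CL = k × Vd = 0.02596 × 153 = 3.972 L/h
At steady state, Dose/τ = Css × CL.
Dose = Css × CL × τ = 15.5 × 3.972 × 11.5 = 708.0 mg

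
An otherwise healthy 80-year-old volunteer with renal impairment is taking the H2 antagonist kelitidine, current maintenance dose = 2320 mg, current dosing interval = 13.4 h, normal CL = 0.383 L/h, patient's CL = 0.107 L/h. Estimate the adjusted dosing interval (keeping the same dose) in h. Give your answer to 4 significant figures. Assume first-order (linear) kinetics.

47.96 h

To keep the same average steady-state level, dosing rate must scale with clearance.
CL ratio = 0.107 / 0.383 = 0.2794
New interval (same dose) = 13.4 / 0.2794 = 47.96 h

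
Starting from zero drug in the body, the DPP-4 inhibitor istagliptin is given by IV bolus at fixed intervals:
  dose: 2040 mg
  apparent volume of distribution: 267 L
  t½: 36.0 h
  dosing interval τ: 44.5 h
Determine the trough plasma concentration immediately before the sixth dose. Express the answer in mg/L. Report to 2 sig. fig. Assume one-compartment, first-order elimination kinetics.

C₀ per dose = Dose / Vd = 2040 / 267 = 7.640 mg/L
k = ln2 / t½ = 0.693147 / 36.0 = 0.01925 h⁻¹
Fraction remaining after one interval: r = e^(−kτ) = e^(−0.01925 × 44.5) = 0.4246
Before dose 6, 5 doses have been given (aged 1τ, 2τ, 3τ, 4τ, 5τ).
C_trough = C₀ × (r + r² + … + r^5) = C₀ × r(1−r^5)/(1−r)
        = 7.640 × 0.4246 × (1 − 0.01380) / (1 − 0.4246) = 5.560 mg/L

5.6 mg/L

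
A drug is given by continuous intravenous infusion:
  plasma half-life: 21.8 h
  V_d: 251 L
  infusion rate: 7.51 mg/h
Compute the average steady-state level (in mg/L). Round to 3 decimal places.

k = ln2 / t½ = 0.693147 / 21.8 = 0.03180 h⁻¹
CL = k × Vd = 0.03180 × 251 = 7.982 L/h
At steady state Css = R₀ / CL = 7.51 / 7.982 = 0.9409 mg/L

0.941 mg/L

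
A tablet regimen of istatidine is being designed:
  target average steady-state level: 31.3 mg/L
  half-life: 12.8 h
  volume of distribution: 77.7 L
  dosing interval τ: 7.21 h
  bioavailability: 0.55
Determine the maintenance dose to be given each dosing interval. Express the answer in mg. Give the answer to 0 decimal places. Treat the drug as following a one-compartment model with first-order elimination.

1726 mg

k = ln2 / t½ = 0.693147 / 12.8 = 0.05415 h⁻¹
CL = k × Vd = 0.05415 × 77.7 = 4.207 L/h
At steady state, F × (Dose/τ) = Css × CL.
Dose = Css × CL × τ / F = 31.3 × 4.207 × 7.21 / 0.55 = 1726 mg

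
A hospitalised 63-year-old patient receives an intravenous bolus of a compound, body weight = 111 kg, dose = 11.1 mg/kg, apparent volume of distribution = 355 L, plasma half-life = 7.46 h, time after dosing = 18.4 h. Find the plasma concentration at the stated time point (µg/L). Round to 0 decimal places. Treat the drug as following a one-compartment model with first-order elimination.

628 µg/L

Total dose = 11.1 × 111 = 1232 mg
C₀ = Dose / Vd = 1232 / 355 = 3.470 mg/L
k = ln2 / t½ = 0.693147 / 7.46 = 0.09292 h⁻¹
C = C₀ · e^(−k·t) = 3.470 × e^(−0.09292 × 18.4)
  = 3.470 × 0.1809 = 0.6277 mg/L
Convert: 0.6277 mg/L × 1000 = 627.7 µg/L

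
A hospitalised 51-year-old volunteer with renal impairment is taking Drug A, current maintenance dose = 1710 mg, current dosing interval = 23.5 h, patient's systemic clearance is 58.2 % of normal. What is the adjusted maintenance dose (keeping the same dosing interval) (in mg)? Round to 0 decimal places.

995 mg

To keep the same average steady-state level, dosing rate must scale with clearance.
CL ratio = 58.2 / 100 = 0.5820
New dose (same interval) = 1710 × 0.5820 = 995.2 mg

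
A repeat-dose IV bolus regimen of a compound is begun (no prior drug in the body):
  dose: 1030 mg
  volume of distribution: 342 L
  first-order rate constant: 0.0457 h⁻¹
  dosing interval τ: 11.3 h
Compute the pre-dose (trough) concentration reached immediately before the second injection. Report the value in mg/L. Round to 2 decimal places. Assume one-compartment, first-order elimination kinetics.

1.80 mg/L

C₀ per dose = Dose / Vd = 1030 / 342 = 3.012 mg/L
Fraction remaining after one interval: r = e^(−kτ) = e^(−0.04570 × 11.3) = 0.5967
Before dose 2, 1 dose has been given (aged 1τ).
C_trough = C₀ × r = 3.012 × 0.5967 = 1.797 mg/L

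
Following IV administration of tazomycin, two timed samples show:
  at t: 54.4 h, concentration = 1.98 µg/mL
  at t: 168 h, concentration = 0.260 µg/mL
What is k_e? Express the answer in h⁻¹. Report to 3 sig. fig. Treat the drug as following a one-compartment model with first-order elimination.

0.0179 h⁻¹

k = ln(C₁/C₂) / (t₂ − t₁) = ln(1.98/0.260) / (168 − 54.4)
  = 2.030 / 113.6 = 0.01787 h⁻¹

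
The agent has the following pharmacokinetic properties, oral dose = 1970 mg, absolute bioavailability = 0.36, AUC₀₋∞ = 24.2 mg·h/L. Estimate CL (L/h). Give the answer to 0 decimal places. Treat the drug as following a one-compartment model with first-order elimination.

29 L/h

CL = F·Dose / AUC = 0.36 × 1970 / 24.2 = 29.31 L/h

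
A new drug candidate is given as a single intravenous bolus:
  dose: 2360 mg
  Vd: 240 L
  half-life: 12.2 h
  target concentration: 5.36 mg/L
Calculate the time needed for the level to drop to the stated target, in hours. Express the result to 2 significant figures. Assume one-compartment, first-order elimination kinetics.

11 h

C₀ = Dose / Vd = 2360 / 240 = 9.833 mg/L
k = ln2 / t½ = 0.693147 / 12.2 = 0.05682 h⁻¹
t = ln(C₀ / C) / k = ln(9.833 / 5.36) / 0.05682
  = ln(1.835) / 0.05682 = 0.6070 / 0.05682 = 10.68 h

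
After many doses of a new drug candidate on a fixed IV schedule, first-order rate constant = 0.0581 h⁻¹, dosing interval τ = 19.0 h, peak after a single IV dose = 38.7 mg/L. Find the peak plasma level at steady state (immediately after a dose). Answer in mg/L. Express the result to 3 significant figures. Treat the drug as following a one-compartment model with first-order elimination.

57.9 mg/L

e^(−kτ) = e^(−0.05810 × 19.0) = 0.3316
Accumulation ratio R = 1 / (1 − e^(−kτ)) = 1 / (1 − 0.3316) = 1.496
Steady-state peak = C₀ × R = 38.7 × 1.496 = 57.90 mg/L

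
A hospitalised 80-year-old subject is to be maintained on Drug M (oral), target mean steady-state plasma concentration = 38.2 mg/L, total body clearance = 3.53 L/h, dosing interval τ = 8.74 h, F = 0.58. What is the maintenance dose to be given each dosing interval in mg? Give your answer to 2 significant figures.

At steady state, F × (Dose/τ) = Css × CL.
Dose = Css × CL × τ / F = 38.2 × 3.530 × 8.74 / 0.58 = 2032 mg

2000 mg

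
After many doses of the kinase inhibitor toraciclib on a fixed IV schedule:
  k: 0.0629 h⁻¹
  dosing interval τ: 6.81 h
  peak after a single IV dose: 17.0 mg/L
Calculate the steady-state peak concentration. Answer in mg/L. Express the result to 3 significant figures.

48.8 mg/L

e^(−kτ) = e^(−0.06290 × 6.81) = 0.6516
Accumulation ratio R = 1 / (1 − e^(−kτ)) = 1 / (1 − 0.6516) = 2.870
Steady-state peak = C₀ × R = 17.0 × 2.870 = 48.79 mg/L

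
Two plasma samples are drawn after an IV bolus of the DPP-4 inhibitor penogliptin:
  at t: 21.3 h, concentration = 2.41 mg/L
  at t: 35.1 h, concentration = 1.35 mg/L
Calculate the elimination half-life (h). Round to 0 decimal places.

17 h

k = ln(C₁/C₂) / (t₂ − t₁) = ln(2.41/1.35) / (35.1 − 21.3)
  = 0.5795 / 13.80 = 0.04199 h⁻¹
t½ = ln2 / k = 0.693147 / 0.04199 = 16.51 h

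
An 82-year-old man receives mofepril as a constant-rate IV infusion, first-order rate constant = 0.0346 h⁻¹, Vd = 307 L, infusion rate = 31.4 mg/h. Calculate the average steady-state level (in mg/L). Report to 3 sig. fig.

CL = k × Vd = 0.03460 × 307 = 10.62 L/h
At steady state Css = R₀ / CL = 31.4 / 10.62 = 2.957 mg/L

2.96 mg/L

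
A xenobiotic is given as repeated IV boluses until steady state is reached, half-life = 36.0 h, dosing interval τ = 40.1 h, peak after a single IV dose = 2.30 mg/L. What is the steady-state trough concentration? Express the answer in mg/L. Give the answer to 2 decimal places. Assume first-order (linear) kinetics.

k = ln2 / t½ = 0.693147 / 36.0 = 0.01925 h⁻¹
e^(−kτ) = e^(−0.01925 × 40.1) = 0.4621
Accumulation ratio R = 1 / (1 − e^(−kτ)) = 1 / (1 − 0.4621) = 1.859
Steady-state trough = C₀ × R × e^(−kτ) = 2.30 × 1.859 × 0.4621 = 1.976 mg/L

1.98 mg/L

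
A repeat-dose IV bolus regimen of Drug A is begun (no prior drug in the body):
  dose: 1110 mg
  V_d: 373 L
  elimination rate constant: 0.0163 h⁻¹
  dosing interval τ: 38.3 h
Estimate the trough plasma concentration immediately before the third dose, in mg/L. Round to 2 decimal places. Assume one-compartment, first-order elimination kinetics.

2.45 mg/L

C₀ per dose = Dose / Vd = 1110 / 373 = 2.976 mg/L
Fraction remaining after one interval: r = e^(−kτ) = e^(−0.01630 × 38.3) = 0.5356
Before dose 3, 2 doses have been given (aged 1τ, 2τ).
C_trough = C₀ × (r + r²) = 2.976 × (0.5356 + 0.2869) = 2.448 mg/L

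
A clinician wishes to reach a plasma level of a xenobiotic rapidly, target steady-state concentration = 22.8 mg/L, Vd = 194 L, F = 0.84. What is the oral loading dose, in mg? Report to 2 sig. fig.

LD = Css × Vd / F = 22.8 × 194 / 0.84 = 5266 mg

5300 mg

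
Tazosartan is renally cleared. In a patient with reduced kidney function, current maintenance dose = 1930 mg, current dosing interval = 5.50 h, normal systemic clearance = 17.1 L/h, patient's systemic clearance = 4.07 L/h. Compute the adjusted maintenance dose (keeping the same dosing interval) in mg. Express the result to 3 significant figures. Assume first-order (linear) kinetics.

459 mg

To keep the same average steady-state level, dosing rate must scale with clearance.
CL ratio = 4.07 / 17.1 = 0.2380
New dose (same interval) = 1930 × 0.2380 = 459.3 mg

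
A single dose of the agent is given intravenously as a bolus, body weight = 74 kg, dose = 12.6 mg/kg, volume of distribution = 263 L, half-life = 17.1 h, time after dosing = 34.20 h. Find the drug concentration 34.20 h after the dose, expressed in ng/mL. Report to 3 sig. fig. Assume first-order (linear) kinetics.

Total dose = 12.6 × 74 = 932.4 mg
C₀ = Dose / Vd = 932.4 / 263 = 3.545 mg/L
k = ln2 / t½ = 0.693147 / 17.1 = 0.04053 h⁻¹
t / t½ = 34.20 / 17.1 = 2 half-lives
C = C₀ × (1/2)^2 = 3.545 × 0.2500 = 0.8863 mg/L
Convert: 0.8863 mg/L × 1000 = 886.3 ng/mL

886 ng/mL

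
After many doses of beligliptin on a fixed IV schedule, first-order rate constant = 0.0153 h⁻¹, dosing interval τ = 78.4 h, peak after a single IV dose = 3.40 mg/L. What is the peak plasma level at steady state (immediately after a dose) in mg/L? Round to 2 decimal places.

4.87 mg/L

e^(−kτ) = e^(−0.01530 × 78.4) = 0.3013
Accumulation ratio R = 1 / (1 − e^(−kτ)) = 1 / (1 − 0.3013) = 1.431
Steady-state peak = C₀ × R = 3.40 × 1.431 = 4.865 mg/L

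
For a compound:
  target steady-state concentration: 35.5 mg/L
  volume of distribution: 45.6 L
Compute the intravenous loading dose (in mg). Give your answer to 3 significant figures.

LD = Css × Vd = 35.5 × 45.6 = 1619 mg

1620 mg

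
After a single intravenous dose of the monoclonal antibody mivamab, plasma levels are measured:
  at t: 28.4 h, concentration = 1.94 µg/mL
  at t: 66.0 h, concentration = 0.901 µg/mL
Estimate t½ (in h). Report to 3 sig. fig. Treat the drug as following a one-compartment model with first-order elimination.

k = ln(C₁/C₂) / (t₂ − t₁) = ln(1.94/0.901) / (66.0 − 28.4)
  = 0.7669 / 37.60 = 0.02040 h⁻¹
t½ = ln2 / k = 0.693147 / 0.02040 = 33.98 h

34.0 h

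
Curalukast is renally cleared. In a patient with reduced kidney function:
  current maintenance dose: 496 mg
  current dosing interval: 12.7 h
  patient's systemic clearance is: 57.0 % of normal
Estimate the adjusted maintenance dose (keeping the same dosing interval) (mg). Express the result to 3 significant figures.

283 mg

To keep the same average steady-state level, dosing rate must scale with clearance.
CL ratio = 57.0 / 100 = 0.5700
New dose (same interval) = 496 × 0.5700 = 282.7 mg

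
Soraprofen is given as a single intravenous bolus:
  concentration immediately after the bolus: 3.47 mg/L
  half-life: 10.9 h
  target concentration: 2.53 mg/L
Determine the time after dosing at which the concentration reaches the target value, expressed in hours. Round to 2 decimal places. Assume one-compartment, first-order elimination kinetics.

k = ln2 / t½ = 0.693147 / 10.9 = 0.06359 h⁻¹
t = ln(C₀ / C) / k = ln(3.470 / 2.53) / 0.06359
  = ln(1.372) / 0.06359 = 0.3163 / 0.06359 = 4.974 h

4.97 h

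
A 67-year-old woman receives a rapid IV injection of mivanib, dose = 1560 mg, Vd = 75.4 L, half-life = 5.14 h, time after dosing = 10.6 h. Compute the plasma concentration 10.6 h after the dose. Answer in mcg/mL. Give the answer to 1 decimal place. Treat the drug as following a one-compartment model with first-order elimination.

5.0 mcg/mL

C₀ = Dose / Vd = 1560 / 75.4 = 20.69 mg/L
k = ln2 / t½ = 0.693147 / 5.14 = 0.1349 h⁻¹
C = C₀ · e^(−k·t) = 20.69 × e^(−0.1349 × 10.6)
  = 20.69 × 0.2393 = 4.951 mg/L
(4.951 mg/L = 4.951 mcg/mL)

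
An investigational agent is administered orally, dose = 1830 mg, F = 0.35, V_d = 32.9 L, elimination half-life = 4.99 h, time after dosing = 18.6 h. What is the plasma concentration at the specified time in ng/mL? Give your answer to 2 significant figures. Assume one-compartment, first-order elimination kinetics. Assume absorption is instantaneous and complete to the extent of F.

1500 ng/mL

Amount reaching circulation = F × Dose = 0.35 × 1830 = 640.5 mg
C₀ = F·Dose / Vd = 640.5 / 32.9 = 19.47 mg/L
k = ln2 / t½ = 0.693147 / 4.99 = 0.1389 h⁻¹
C = C₀ · e^(−k·t) = 19.47 × e^(−0.1389 × 18.6)
  = 19.47 × 0.07551 = 1.470 mg/L
Convert: 1.470 mg/L × 1000 = 1470 ng/mL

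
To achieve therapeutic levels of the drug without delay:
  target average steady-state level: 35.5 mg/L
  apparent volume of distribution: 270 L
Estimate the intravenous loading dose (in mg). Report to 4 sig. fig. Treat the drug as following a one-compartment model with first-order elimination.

LD = Css × Vd = 35.5 × 270 = 9585 mg

9585 mg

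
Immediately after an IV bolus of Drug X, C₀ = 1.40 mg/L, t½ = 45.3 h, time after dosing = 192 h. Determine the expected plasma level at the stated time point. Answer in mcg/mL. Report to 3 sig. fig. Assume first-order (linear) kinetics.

k = ln2 / t½ = 0.693147 / 45.3 = 0.01530 h⁻¹
C = C₀ · e^(−k·t) = 1.400 × e^(−0.01530 × 192)
  = 1.400 × 0.05299 = 0.07419 mg/L
(0.07419 mg/L = 0.07419 mcg/mL)

0.0742 mcg/mL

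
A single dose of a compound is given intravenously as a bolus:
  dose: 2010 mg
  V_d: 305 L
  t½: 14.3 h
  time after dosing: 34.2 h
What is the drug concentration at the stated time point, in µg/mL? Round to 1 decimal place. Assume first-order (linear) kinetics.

1.3 µg/mL

C₀ = Dose / Vd = 2010 / 305 = 6.590 mg/L
k = ln2 / t½ = 0.693147 / 14.3 = 0.04847 h⁻¹
C = C₀ · e^(−k·t) = 6.590 × e^(−0.04847 × 34.2)
  = 6.590 × 0.1906 = 1.256 mg/L
(1.256 mg/L = 1.256 µg/mL)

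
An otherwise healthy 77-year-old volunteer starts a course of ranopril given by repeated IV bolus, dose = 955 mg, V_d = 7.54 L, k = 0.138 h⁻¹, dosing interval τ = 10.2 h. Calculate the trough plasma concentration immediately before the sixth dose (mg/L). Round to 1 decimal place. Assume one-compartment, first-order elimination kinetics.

C₀ per dose = Dose / Vd = 955 / 7.54 = 126.7 mg/L
Fraction remaining after one interval: r = e^(−kτ) = e^(−0.1380 × 10.2) = 0.2447
Before dose 6, 5 doses have been given (aged 1τ, 2τ, 3τ, 4τ, 5τ).
C_trough = C₀ × (r + r² + … + r^5) = C₀ × r(1−r^5)/(1−r)
        = 126.7 × 0.2447 × (1 − 0.0008773) / (1 − 0.2447) = 41.01 mg/L

41.0 mg/L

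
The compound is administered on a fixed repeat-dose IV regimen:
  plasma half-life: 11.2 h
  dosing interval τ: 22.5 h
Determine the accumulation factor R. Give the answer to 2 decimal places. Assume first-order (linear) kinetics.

1.33

k = ln2 / t½ = 0.693147 / 11.2 = 0.06189 h⁻¹
e^(−kτ) = e^(−0.06189 × 22.5) = 0.2484
Accumulation ratio R = 1 / (1 − e^(−kτ)) = 1 / (1 − 0.2484) = 1.330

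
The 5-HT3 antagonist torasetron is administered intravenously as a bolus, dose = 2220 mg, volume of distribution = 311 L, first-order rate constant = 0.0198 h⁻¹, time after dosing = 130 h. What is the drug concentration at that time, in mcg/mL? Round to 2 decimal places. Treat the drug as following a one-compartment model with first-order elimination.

C₀ = Dose / Vd = 2220 / 311 = 7.138 mg/L
C = C₀ · e^(−k·t) = 7.138 × e^(−0.01980 × 130)
  = 7.138 × 0.07623 = 0.5441 mg/L
(0.5441 mg/L = 0.5441 mcg/mL)

0.54 mcg/mL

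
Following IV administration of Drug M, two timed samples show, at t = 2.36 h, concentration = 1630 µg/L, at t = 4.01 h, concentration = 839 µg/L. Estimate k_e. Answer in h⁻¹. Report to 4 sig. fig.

k = ln(C₁/C₂) / (t₂ − t₁) = ln(1630/839) / (4.01 − 2.36)
  = 0.6641 / 1.650 = 0.4025 h⁻¹

0.4025 h⁻¹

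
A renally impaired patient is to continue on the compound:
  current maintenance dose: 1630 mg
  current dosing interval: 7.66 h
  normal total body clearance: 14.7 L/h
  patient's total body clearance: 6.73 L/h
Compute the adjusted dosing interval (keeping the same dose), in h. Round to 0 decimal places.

17 h

To keep the same average steady-state level, dosing rate must scale with clearance.
CL ratio = 6.73 / 14.7 = 0.4578
New interval (same dose) = 7.66 / 0.4578 = 16.73 h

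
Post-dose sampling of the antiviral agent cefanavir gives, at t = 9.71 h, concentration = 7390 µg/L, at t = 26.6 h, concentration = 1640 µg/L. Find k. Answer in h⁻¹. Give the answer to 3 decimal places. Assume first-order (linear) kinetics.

0.089 h⁻¹

k = ln(C₁/C₂) / (t₂ − t₁) = ln(7390/1640) / (26.6 − 9.71)
  = 1.505 / 16.89 = 0.08911 h⁻¹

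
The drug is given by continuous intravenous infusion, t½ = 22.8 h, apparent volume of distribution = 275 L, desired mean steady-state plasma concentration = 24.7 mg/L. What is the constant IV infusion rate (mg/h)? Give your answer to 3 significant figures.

207 mg/h

k = ln2 / t½ = 0.693147 / 22.8 = 0.03040 h⁻¹
CL = k × Vd = 0.03040 × 275 = 8.360 L/h
At steady state, infusion rate R₀ = Css × CL = 24.7 × 8.360 = 206.5 mg/h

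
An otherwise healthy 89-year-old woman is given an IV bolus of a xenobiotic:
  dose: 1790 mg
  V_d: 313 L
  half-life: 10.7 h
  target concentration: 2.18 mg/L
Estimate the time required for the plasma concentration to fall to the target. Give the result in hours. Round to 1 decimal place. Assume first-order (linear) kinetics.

14.9 h

C₀ = Dose / Vd = 1790 / 313 = 5.719 mg/L
k = ln2 / t½ = 0.693147 / 10.7 = 0.06478 h⁻¹
t = ln(C₀ / C) / k = ln(5.719 / 2.18) / 0.06478
  = ln(2.623) / 0.06478 = 0.9643 / 0.06478 = 14.89 h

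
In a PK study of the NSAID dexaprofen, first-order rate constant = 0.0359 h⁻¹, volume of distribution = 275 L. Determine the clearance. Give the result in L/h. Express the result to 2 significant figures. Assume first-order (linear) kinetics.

CL = k × Vd = 0.0359 × 275 = 9.873 L/h

9.9 L/h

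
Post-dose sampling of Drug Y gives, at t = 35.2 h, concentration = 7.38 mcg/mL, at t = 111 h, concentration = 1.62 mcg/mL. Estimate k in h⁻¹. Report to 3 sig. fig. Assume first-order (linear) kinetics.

k = ln(C₁/C₂) / (t₂ − t₁) = ln(7.38/1.62) / (111 − 35.2)
  = 1.516 / 75.80 = 0.02000 h⁻¹

0.0200 h⁻¹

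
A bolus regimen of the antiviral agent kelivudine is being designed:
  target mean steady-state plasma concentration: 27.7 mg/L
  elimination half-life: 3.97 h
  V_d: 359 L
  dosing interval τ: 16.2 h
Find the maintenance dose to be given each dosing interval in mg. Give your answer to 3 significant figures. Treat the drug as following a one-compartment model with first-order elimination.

k = ln2 / t½ = 0.693147 / 3.97 = 0.1746 h⁻¹
CL = k × Vd = 0.1746 × 359 = 62.68 L/h
At steady state, Dose/τ = Css × CL.
Dose = Css × CL × τ = 27.7 × 62.68 × 16.2 = 28130 mg

28100 mg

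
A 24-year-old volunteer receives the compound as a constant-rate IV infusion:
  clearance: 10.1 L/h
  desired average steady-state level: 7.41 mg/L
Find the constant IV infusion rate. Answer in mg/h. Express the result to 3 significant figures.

At steady state, infusion rate R₀ = Css × CL = 7.41 × 10.10 = 74.84 mg/h

74.8 mg/h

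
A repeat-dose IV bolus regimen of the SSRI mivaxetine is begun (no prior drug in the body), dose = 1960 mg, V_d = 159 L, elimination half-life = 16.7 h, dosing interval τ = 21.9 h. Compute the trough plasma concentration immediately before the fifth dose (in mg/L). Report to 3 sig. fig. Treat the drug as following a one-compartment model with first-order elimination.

C₀ per dose = Dose / Vd = 1960 / 159 = 12.33 mg/L
k = ln2 / t½ = 0.693147 / 16.7 = 0.04151 h⁻¹
Fraction remaining after one interval: r = e^(−kτ) = e^(−0.04151 × 21.9) = 0.4029
Before dose 5, 4 doses have been given (aged 1τ, 2τ, 3τ, 4τ).
C_trough = C₀ × (r + r² + … + r^4) = C₀ × r(1−r^4)/(1−r)
        = 12.33 × 0.4029 × (1 − 0.02635) / (1 − 0.4029) = 8.101 mg/L

8.10 mg/L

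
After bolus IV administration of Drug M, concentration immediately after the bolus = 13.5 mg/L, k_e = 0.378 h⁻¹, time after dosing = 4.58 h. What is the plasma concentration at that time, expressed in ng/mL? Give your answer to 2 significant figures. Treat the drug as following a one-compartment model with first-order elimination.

2400 ng/mL

C = C₀ · e^(−k·t) = 13.50 × e^(−0.3780 × 4.58)
  = 13.50 × 0.1771 = 2.391 mg/L
Convert: 2.391 mg/L × 1000 = 2391 ng/mL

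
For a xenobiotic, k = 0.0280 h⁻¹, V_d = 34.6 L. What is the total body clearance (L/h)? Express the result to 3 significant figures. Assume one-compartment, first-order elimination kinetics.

0.969 L/h

CL = k × Vd = 0.0280 × 34.6 = 0.9688 L/h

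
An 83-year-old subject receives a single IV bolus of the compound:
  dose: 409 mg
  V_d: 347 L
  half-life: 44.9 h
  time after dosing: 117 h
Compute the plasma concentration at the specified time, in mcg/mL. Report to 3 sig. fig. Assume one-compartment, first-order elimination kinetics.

C₀ = Dose / Vd = 409.0 / 347 = 1.179 mg/L
k = ln2 / t½ = 0.693147 / 44.9 = 0.01544 h⁻¹
C = C₀ · e^(−k·t) = 1.179 × e^(−0.01544 × 117)
  = 1.179 × 0.1642 = 0.1936 mg/L
(0.1936 mg/L = 0.1936 mcg/mL)

0.194 mcg/mL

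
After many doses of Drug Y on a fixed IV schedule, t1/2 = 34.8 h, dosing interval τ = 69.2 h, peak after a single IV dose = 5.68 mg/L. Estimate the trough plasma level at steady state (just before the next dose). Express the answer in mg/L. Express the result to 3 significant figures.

k = ln2 / t½ = 0.693147 / 34.8 = 0.01992 h⁻¹
e^(−kτ) = e^(−0.01992 × 69.2) = 0.2520
Accumulation ratio R = 1 / (1 − e^(−kτ)) = 1 / (1 − 0.2520) = 1.337
Steady-state trough = C₀ × R × e^(−kτ) = 5.68 × 1.337 × 0.2520 = 1.914 mg/L

1.91 mg/L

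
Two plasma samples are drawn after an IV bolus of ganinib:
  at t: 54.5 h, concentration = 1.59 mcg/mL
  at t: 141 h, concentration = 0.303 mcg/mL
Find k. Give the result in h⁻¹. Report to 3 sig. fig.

k = ln(C₁/C₂) / (t₂ − t₁) = ln(1.59/0.303) / (141 − 54.5)
  = 1.658 / 86.50 = 0.01917 h⁻¹

0.0192 h⁻¹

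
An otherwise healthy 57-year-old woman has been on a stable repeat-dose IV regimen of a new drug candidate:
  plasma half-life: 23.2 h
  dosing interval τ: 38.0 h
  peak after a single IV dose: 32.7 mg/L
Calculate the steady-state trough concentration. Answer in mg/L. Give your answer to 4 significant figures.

15.48 mg/L

k = ln2 / t½ = 0.693147 / 23.2 = 0.02988 h⁻¹
e^(−kτ) = e^(−0.02988 × 38.0) = 0.3213
Accumulation ratio R = 1 / (1 − e^(−kτ)) = 1 / (1 − 0.3213) = 1.473
Steady-state trough = C₀ × R × e^(−kτ) = 32.7 × 1.473 × 0.3213 = 15.48 mg/L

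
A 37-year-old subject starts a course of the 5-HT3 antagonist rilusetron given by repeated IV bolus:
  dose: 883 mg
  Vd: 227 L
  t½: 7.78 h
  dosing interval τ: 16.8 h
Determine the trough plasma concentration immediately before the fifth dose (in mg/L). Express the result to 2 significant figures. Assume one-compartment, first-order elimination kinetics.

C₀ per dose = Dose / Vd = 883 / 227 = 3.890 mg/L
k = ln2 / t½ = 0.693147 / 7.78 = 0.08909 h⁻¹
Fraction remaining after one interval: r = e^(−kτ) = e^(−0.08909 × 16.8) = 0.2239
Before dose 5, 4 doses have been given (aged 1τ, 2τ, 3τ, 4τ).
C_trough = C₀ × (r + r² + … + r^4) = C₀ × r(1−r^4)/(1−r)
        = 3.890 × 0.2239 × (1 − 0.002513) / (1 − 0.2239) = 1.119 mg/L

1.1 mg/L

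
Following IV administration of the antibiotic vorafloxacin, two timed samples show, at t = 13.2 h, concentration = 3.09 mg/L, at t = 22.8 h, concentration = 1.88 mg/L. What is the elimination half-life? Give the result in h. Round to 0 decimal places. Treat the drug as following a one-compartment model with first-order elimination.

k = ln(C₁/C₂) / (t₂ − t₁) = ln(3.09/1.88) / (22.8 − 13.2)
  = 0.4969 / 9.600 = 0.05176 h⁻¹
t½ = ln2 / k = 0.693147 / 0.05176 = 13.39 h

13 h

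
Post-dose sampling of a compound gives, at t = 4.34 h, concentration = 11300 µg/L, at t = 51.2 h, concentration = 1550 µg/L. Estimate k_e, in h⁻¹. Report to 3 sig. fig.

k = ln(C₁/C₂) / (t₂ − t₁) = ln(11300/1550) / (51.2 − 4.34)
  = 1.987 / 46.86 = 0.04240 h⁻¹

0.0424 h⁻¹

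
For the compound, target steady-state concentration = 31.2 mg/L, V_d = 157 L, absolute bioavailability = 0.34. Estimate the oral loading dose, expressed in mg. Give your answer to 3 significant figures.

LD = Css × Vd / F = 31.2 × 157 / 0.34 = 14410 mg

14400 mg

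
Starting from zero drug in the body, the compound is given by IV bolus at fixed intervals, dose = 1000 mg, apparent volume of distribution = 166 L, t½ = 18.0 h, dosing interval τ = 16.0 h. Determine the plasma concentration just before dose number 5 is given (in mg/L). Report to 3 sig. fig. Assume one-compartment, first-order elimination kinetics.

C₀ per dose = Dose / Vd = 1000 / 166 = 6.024 mg/L
k = ln2 / t½ = 0.693147 / 18.0 = 0.03851 h⁻¹
Fraction remaining after one interval: r = e^(−kτ) = e^(−0.03851 × 16.0) = 0.5400
Before dose 5, 4 doses have been given (aged 1τ, 2τ, 3τ, 4τ).
C_trough = C₀ × (r + r² + … + r^4) = C₀ × r(1−r^4)/(1−r)
        = 6.024 × 0.5400 × (1 − 0.08503) / (1 − 0.5400) = 6.470 mg/L

6.47 mg/L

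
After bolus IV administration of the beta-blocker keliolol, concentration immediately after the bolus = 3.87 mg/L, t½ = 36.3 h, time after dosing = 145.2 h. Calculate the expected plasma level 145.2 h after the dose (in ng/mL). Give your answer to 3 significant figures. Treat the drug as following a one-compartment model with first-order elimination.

242 ng/mL

k = ln2 / t½ = 0.693147 / 36.3 = 0.01909 h⁻¹
t / t½ = 145.2 / 36.3 = 4 half-lives
C = C₀ × (1/2)^4 = 3.870 × 0.06250 = 0.2419 mg/L
Convert: 0.2419 mg/L × 1000 = 241.9 ng/mL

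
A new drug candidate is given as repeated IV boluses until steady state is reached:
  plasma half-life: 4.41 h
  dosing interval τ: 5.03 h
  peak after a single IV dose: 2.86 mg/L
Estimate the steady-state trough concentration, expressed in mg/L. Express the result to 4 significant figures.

2.374 mg/L

k = ln2 / t½ = 0.693147 / 4.41 = 0.1572 h⁻¹
e^(−kτ) = e^(−0.1572 × 5.03) = 0.4535
Accumulation ratio R = 1 / (1 − e^(−kτ)) = 1 / (1 − 0.4535) = 1.830
Steady-state trough = C₀ × R × e^(−kτ) = 2.86 × 1.830 × 0.4535 = 2.374 mg/L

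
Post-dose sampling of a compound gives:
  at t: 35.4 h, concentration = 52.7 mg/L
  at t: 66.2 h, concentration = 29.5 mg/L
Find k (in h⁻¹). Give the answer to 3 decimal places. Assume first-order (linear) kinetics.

k = ln(C₁/C₂) / (t₂ − t₁) = ln(52.7/29.5) / (66.2 − 35.4)
  = 0.5802 / 30.80 = 0.01884 h⁻¹

0.019 h⁻¹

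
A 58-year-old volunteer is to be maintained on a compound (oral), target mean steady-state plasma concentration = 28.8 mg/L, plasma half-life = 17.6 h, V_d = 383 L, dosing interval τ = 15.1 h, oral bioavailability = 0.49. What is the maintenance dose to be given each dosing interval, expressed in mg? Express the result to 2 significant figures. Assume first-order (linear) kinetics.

13000 mg

k = ln2 / t½ = 0.693147 / 17.6 = 0.03938 h⁻¹
CL = k × Vd = 0.03938 × 383 = 15.08 L/h
At steady state, F × (Dose/τ) = Css × CL.
Dose = Css × CL × τ / F = 28.8 × 15.08 × 15.1 / 0.49 = 13380 mg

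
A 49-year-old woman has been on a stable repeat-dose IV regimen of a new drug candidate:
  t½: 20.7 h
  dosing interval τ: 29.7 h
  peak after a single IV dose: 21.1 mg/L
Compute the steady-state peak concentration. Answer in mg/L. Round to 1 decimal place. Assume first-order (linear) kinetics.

k = ln2 / t½ = 0.693147 / 20.7 = 0.03349 h⁻¹
e^(−kτ) = e^(−0.03349 × 29.7) = 0.3699
Accumulation ratio R = 1 / (1 − e^(−kτ)) = 1 / (1 − 0.3699) = 1.587
Steady-state peak = C₀ × R = 21.1 × 1.587 = 33.49 mg/L

33.5 mg/L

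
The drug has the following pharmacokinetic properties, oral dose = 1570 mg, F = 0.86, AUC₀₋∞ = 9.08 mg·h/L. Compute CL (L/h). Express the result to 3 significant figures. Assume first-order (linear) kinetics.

CL = F·Dose / AUC = 0.86 × 1570 / 9.08 = 148.7 L/h

149 L/h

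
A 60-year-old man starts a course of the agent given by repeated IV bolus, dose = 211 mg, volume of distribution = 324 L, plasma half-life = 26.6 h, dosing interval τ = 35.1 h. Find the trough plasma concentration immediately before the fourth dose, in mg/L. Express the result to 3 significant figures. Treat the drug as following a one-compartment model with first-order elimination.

C₀ per dose = Dose / Vd = 211 / 324 = 0.6512 mg/L
k = ln2 / t½ = 0.693147 / 26.6 = 0.02606 h⁻¹
Fraction remaining after one interval: r = e^(−kτ) = e^(−0.02606 × 35.1) = 0.4006
Before dose 4, 3 doses have been given (aged 1τ, 2τ, 3τ).
C_trough = C₀ × (r + r² + … + r^3) = C₀ × r(1−r^3)/(1−r)
        = 0.6512 × 0.4006 × (1 − 0.06429) / (1 − 0.4006) = 0.4072 mg/L

0.407 mg/L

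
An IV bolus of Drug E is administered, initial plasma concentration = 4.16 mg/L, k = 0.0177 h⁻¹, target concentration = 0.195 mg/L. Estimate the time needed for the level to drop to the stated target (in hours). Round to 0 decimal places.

t = ln(C₀ / C) / k = ln(4.160 / 0.195) / 0.01770
  = ln(21.33) / 0.01770 = 3.060 / 0.01770 = 172.9 h

173 h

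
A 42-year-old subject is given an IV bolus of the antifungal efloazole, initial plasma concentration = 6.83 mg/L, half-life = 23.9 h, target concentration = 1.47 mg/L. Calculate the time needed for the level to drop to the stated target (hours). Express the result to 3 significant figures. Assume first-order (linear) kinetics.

53.0 h

k = ln2 / t½ = 0.693147 / 23.9 = 0.02900 h⁻¹
t = ln(C₀ / C) / k = ln(6.830 / 1.47) / 0.02900
  = ln(4.646) / 0.02900 = 1.536 / 0.02900 = 52.97 h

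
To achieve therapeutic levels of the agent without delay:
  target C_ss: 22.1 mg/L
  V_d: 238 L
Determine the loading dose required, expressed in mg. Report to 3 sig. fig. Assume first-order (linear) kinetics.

LD = Css × Vd = 22.1 × 238 = 5260 mg

5260 mg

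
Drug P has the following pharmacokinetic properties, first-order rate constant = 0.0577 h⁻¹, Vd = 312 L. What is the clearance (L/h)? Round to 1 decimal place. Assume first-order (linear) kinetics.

18.0 L/h

CL = k × Vd = 0.0577 × 312 = 18.00 L/h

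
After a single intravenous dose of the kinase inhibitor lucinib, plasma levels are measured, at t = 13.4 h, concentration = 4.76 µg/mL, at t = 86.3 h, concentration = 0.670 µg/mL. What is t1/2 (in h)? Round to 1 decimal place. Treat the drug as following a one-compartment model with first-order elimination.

25.8 h

k = ln(C₁/C₂) / (t₂ − t₁) = ln(4.76/0.670) / (86.3 − 13.4)
  = 1.961 / 72.90 = 0.02690 h⁻¹
t½ = ln2 / k = 0.693147 / 0.02690 = 25.77 h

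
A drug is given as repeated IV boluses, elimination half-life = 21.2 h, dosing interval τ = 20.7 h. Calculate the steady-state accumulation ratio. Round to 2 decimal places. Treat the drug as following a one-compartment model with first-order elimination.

2.03

k = ln2 / t½ = 0.693147 / 21.2 = 0.03270 h⁻¹
e^(−kτ) = e^(−0.03270 × 20.7) = 0.5082
Accumulation ratio R = 1 / (1 − e^(−kτ)) = 1 / (1 − 0.5082) = 2.033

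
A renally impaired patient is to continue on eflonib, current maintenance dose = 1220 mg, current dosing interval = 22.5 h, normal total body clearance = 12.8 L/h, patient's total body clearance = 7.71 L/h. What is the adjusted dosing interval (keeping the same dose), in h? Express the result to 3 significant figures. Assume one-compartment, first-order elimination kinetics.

To keep the same average steady-state level, dosing rate must scale with clearance.
CL ratio = 7.71 / 12.8 = 0.6023
New interval (same dose) = 22.5 / 0.6023 = 37.36 h

37.4 h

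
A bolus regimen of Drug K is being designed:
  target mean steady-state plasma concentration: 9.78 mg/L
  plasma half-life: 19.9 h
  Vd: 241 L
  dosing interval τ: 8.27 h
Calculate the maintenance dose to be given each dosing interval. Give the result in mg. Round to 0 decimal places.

679 mg

k = ln2 / t½ = 0.693147 / 19.9 = 0.03483 h⁻¹
CL = k × Vd = 0.03483 × 241 = 8.394 L/h
At steady state, Dose/τ = Css × CL.
Dose = Css × CL × τ = 9.78 × 8.394 × 8.27 = 678.9 mg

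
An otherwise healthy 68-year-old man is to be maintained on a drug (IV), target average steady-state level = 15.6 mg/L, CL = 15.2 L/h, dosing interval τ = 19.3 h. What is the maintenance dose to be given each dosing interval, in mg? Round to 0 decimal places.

4576 mg

At steady state, Dose/τ = Css × CL.
Dose = Css × CL × τ = 15.6 × 15.20 × 19.3 = 4576 mg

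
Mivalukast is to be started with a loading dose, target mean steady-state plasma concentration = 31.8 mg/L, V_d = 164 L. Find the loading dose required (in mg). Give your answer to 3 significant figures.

LD = Css × Vd = 31.8 × 164 = 5215 mg

5220 mg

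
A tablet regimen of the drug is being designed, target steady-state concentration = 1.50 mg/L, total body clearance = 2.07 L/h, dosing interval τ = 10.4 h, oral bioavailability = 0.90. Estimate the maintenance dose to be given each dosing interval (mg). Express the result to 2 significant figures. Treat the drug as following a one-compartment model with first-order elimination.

36 mg

At steady state, F × (Dose/τ) = Css × CL.
Dose = Css × CL × τ / F = 1.50 × 2.070 × 10.4 / 0.90 = 35.88 mg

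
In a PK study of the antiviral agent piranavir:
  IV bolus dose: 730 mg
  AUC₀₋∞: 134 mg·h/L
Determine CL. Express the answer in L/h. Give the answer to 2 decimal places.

5.45 L/h

CL = Dose / AUC = 730 / 134 = 5.448 L/h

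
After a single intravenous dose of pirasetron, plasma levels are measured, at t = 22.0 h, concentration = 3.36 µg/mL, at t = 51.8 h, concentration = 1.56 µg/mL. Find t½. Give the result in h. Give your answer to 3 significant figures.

k = ln(C₁/C₂) / (t₂ − t₁) = ln(3.36/1.56) / (51.8 − 22.0)
  = 0.7673 / 29.80 = 0.02575 h⁻¹
t½ = ln2 / k = 0.693147 / 0.02575 = 26.92 h

26.9 h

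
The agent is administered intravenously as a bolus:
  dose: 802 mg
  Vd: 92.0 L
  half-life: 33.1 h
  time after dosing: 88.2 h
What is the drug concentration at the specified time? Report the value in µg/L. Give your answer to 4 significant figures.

C₀ = Dose / Vd = 802.0 / 92.0 = 8.717 mg/L
k = ln2 / t½ = 0.693147 / 33.1 = 0.02094 h⁻¹
C = C₀ · e^(−k·t) = 8.717 × e^(−0.02094 × 88.2)
  = 8.717 × 0.1577 = 1.375 mg/L
Convert: 1.375 mg/L × 1000 = 1375 µg/L

1375 µg/L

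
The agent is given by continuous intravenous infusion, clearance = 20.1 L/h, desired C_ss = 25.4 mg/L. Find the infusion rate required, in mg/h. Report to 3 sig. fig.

At steady state, infusion rate R₀ = Css × CL = 25.4 × 20.10 = 510.5 mg/h

511 mg/h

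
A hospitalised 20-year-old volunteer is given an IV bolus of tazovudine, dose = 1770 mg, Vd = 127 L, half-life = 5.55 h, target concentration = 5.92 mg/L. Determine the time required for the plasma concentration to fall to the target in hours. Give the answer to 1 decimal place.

C₀ = Dose / Vd = 1770 / 127 = 13.94 mg/L
k = ln2 / t½ = 0.693147 / 5.55 = 0.1249 h⁻¹
t = ln(C₀ / C) / k = ln(13.94 / 5.92) / 0.1249
  = ln(2.355) / 0.1249 = 0.8565 / 0.1249 = 6.857 h

6.9 h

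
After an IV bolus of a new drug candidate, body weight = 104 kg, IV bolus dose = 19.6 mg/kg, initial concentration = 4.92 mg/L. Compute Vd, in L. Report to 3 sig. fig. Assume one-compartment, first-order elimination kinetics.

Dose = 19.6 × 104 = 2038 mg
Vd = Dose / C₀ = 2038 / 4.92 = 414.2 L

414 L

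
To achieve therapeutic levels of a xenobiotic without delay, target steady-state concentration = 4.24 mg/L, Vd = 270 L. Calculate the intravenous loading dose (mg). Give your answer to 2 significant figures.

LD = Css × Vd = 4.24 × 270 = 1145 mg

1100 mg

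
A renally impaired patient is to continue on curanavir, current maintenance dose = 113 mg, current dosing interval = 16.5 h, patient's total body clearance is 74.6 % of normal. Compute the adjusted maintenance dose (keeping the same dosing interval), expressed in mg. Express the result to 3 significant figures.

84.3 mg

To keep the same average steady-state level, dosing rate must scale with clearance.
CL ratio = 74.6 / 100 = 0.7460
New dose (same interval) = 113 × 0.7460 = 84.30 mg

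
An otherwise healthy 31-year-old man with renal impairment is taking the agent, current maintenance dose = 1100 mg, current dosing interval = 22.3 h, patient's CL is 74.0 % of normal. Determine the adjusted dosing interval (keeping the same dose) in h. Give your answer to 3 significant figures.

To keep the same average steady-state level, dosing rate must scale with clearance.
CL ratio = 74.0 / 100 = 0.7400
New interval (same dose) = 22.3 / 0.7400 = 30.14 h

30.1 h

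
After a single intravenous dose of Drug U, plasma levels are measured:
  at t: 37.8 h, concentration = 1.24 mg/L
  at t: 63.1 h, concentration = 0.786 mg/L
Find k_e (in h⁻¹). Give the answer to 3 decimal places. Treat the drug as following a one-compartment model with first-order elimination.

k = ln(C₁/C₂) / (t₂ − t₁) = ln(1.24/0.786) / (63.1 − 37.8)
  = 0.4559 / 25.30 = 0.01802 h⁻¹

0.018 h⁻¹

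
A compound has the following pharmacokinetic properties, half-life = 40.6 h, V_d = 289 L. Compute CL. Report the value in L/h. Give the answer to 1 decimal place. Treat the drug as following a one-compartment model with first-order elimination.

4.9 L/h

k = ln2 / t½ = 0.693147 / 40.6 = 0.01707 h⁻¹
CL = k × Vd = 0.01707 × 289 = 4.933 L/h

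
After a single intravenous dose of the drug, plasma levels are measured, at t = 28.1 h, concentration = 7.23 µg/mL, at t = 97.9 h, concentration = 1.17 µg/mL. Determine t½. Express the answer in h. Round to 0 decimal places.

27 h

k = ln(C₁/C₂) / (t₂ − t₁) = ln(7.23/1.17) / (97.9 − 28.1)
  = 1.821 / 69.80 = 0.02609 h⁻¹
t½ = ln2 / k = 0.693147 / 0.02609 = 26.57 h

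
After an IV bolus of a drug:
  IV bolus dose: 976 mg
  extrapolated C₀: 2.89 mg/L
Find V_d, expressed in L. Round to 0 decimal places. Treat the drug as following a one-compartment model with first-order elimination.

338 L

Vd = Dose / C₀ = 976.0 / 2.89 = 337.7 L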